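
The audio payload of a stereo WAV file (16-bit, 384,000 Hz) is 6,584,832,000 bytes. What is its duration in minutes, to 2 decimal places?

Byte rate = 384,000 × 2 × 2 = 1,536,000 bytes/s.
Duration = 6,584,832,000 / 1,536,000 = 4,287 s.
4,287 s / 60 = 71.45 minutes.

71.45 minutes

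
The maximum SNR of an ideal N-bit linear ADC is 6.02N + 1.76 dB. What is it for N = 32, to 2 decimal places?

194.40 dB

6.02 × 32 + 1.76 = 194.40 dB.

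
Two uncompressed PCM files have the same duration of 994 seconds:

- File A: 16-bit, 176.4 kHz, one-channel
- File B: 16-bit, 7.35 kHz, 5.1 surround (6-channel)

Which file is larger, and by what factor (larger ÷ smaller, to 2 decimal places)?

File A: 176,400 × 2 × 1 = 352,800 bytes/s.
File B: 7,350 × 2 × 6 = 88,200 bytes/s.
File A is larger; ratio = 350,683,200 / 87,670,800 = 4.00.

File A, by a factor of 4.00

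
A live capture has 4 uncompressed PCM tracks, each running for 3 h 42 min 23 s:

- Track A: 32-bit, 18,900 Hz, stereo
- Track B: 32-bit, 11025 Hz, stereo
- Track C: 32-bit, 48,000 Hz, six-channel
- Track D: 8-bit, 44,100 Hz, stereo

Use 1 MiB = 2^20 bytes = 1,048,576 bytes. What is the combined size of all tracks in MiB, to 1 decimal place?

3 h 42 min 23 s = 13,343 s.
Track A: 18,900 × 13,343 × 4 × 2 = 2,017,461,600 bytes.
Track B: 11,025 × 13,343 × 4 × 2 = 1,176,852,600 bytes.
Track C: 48,000 × 13,343 × 4 × 6 = 15,371,136,000 bytes.
Track D: 44,100 × 13,343 × 1 × 2 = 1,176,852,600 bytes.
Total = 19,742,302,800 bytes = 18827.7 MiB.

18827.7 MiB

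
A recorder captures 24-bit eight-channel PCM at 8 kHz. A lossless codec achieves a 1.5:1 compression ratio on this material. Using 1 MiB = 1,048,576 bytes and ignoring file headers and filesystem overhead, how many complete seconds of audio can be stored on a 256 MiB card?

Uncompressed byte rate = 8,000 × 3 × 8 = 192,000 bytes/s.
After 1.5:1 compression, effective rate ≈ 128000 bytes/s.
Capacity = 256 × 1,048,576 = 268,435,456 bytes.
268,435,456 / effective rate ≈ 2097.15 s → 2,097 seconds.

2,097 seconds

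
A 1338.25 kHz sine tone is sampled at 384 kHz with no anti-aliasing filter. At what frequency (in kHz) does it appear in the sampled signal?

Nyquist = 384,000/2 = 192,000 Hz; 1,338,250 Hz exceeds it.
Alias = |1,338,250 − 3×384,000| = |1,338,250 − 1,152,000| = 186,250 Hz = 186.25 kHz.

186.25 kHz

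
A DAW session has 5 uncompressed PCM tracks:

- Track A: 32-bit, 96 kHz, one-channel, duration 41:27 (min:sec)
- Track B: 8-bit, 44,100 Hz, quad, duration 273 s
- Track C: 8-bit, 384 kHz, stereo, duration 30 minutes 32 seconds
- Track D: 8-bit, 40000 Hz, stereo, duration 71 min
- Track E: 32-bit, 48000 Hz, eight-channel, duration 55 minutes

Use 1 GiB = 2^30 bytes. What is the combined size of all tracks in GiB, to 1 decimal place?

Track A: 41:27 (min:sec) = 2,487 s; 96,000 × 2,487 × 4 × 1 = 955,008,000 bytes.
Track B: 44,100 × 273 × 1 × 4 = 48,157,200 bytes.
Track C: 30 minutes 32 seconds = 1,832 s; 384,000 × 1,832 × 1 × 2 = 1,406,976,000 bytes.
Track D: 71 min = 4,260 s; 40,000 × 4,260 × 1 × 2 = 340,800,000 bytes.
Track E: 55 minutes = 3,300 s; 48,000 × 3,300 × 4 × 8 = 5,068,800,000 bytes.
Total = 7,819,741,200 bytes = 7.3 GiB.

7.3 GiB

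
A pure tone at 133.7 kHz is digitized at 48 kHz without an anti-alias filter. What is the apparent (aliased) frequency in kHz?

10.3 kHz

Nyquist = 48,000/2 = 24,000 Hz; 133,700 Hz exceeds it.
Alias = |133,700 − 3×48,000| = |133,700 − 144,000| = 10,300 Hz = 10.3 kHz.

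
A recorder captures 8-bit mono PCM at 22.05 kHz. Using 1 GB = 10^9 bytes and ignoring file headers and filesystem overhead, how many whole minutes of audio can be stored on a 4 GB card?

Uncompressed byte rate = 22,050 × 1 × 1 = 22,050 bytes/s.
Capacity = 4 × 1,000,000,000 = 4,000,000,000 bytes.
4,000,000,000 / 22,050 ≈ 181405.9 s → 3,023 minutes.

3,023 minutes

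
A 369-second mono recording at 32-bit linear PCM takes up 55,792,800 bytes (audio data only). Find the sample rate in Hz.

Bytes = sample_rate × seconds × bytes_per_sample × channels.
sample_rate = 55,792,800 / (369 × 4 × 1) = 55,792,800 / 1,476 = 37,800 Hz.

37,800 Hz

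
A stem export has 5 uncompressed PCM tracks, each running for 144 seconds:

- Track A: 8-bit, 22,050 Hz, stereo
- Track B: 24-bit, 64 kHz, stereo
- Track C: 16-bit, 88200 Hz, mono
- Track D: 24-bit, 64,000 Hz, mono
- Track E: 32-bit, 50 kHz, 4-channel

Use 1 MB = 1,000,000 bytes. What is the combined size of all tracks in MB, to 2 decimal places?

Track A: 22,050 × 144 × 1 × 2 = 6,350,400 bytes.
Track B: 64,000 × 144 × 3 × 2 = 55,296,000 bytes.
Track C: 88,200 × 144 × 2 × 1 = 25,401,600 bytes.
Track D: 64,000 × 144 × 3 × 1 = 27,648,000 bytes.
Track E: 50,000 × 144 × 4 × 4 = 115,200,000 bytes.
Total = 229,896,000 bytes = 229.90 MB.

229.90 MB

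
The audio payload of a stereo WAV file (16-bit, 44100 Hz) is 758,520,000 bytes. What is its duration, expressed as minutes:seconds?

71:40

Byte rate = 44,100 × 2 × 2 = 176,400 bytes/s.
Duration = 758,520,000 / 176,400 = 4,300 s.
4,300 s = 71:40.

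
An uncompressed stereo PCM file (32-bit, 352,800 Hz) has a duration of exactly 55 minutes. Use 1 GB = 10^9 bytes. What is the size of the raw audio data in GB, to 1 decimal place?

Duration = exactly 55 minutes = 3,300 s.
Bytes = 352,800 samples/s × 3,300 s × 4 bytes/sample × 2 ch = 9,313,920,000 bytes.
9,313,920,000 / 1,000,000,000 = 9.3 GB.

9.3 GB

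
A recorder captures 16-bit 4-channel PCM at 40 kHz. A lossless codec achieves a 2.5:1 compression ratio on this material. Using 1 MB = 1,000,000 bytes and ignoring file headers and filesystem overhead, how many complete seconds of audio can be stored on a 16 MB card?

Uncompressed byte rate = 40,000 × 2 × 4 = 320,000 bytes/s.
After 2.5:1 compression, effective rate ≈ 128000 bytes/s.
Capacity = 16 × 1,000,000 = 16,000,000 bytes.
16,000,000 / effective rate ≈ 125 s → 125 seconds.

125 seconds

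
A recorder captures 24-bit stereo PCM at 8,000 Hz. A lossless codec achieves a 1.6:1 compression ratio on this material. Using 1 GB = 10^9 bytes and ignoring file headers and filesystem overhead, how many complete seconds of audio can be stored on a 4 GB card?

Uncompressed byte rate = 8,000 × 3 × 2 = 48,000 bytes/s.
After 1.6:1 compression, effective rate ≈ 30000 bytes/s.
Capacity = 4 × 1,000,000,000 = 4,000,000,000 bytes.
4,000,000,000 / effective rate ≈ 133333.33 s → 133,333 seconds.

133,333 seconds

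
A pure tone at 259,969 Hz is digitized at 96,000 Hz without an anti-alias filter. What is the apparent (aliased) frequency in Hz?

Nyquist = 96,000/2 = 48,000 Hz; 259,969 Hz exceeds it.
Alias = |259,969 − 3×96,000| = |259,969 − 288,000| = 28,031 Hz.

28,031 Hz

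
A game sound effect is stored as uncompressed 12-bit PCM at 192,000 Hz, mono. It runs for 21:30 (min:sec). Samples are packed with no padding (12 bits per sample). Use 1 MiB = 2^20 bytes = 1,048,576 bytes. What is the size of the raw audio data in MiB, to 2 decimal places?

354.31 MiB

Duration = 21:30 (min:sec) = 1,290 s.
Bits = 192,000 × 1,290 × 12 × 1 = 2,972,160,000 bits = 371,520,000 bytes.
371,520,000 / 1,048,576 = 354.31 MiB.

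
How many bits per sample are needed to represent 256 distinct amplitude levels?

8 bits

log2(256) = 8.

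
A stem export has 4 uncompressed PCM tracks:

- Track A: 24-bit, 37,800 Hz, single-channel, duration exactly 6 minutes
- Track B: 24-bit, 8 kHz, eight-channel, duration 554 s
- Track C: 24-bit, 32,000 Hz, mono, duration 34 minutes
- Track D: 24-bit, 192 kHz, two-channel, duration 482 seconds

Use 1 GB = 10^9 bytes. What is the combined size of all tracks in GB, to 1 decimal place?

0.9 GB

Track A: exactly 6 minutes = 360 s; 37,800 × 360 × 3 × 1 = 40,824,000 bytes.
Track B: 8,000 × 554 × 3 × 8 = 106,368,000 bytes.
Track C: 34 minutes = 2,040 s; 32,000 × 2,040 × 3 × 1 = 195,840,000 bytes.
Track D: 192,000 × 482 × 3 × 2 = 555,264,000 bytes.
Total = 898,296,000 bytes = 0.9 GB.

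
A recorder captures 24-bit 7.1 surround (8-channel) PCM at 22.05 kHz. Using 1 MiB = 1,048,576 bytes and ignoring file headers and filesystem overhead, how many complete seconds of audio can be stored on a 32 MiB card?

Uncompressed byte rate = 22,050 × 3 × 8 = 529,200 bytes/s.
Capacity = 32 × 1,048,576 = 33,554,432 bytes.
33,554,432 / 529,200 ≈ 63.41 s → 63 seconds.

63 seconds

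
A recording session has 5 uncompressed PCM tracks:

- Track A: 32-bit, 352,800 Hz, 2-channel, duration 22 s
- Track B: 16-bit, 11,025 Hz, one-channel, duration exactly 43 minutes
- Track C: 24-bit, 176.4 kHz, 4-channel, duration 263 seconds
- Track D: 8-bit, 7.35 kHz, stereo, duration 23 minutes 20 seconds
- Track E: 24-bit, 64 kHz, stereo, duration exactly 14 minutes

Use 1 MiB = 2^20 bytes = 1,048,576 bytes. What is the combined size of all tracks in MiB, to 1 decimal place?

971.6 MiB

Track A: 352,800 × 22 × 4 × 2 = 62,092,800 bytes.
Track B: exactly 43 minutes = 2,580 s; 11,025 × 2,580 × 2 × 1 = 56,889,000 bytes.
Track C: 176,400 × 263 × 3 × 4 = 556,718,400 bytes.
Track D: 23 minutes 20 seconds = 1,400 s; 7,350 × 1,400 × 1 × 2 = 20,580,000 bytes.
Track E: exactly 14 minutes = 840 s; 64,000 × 840 × 3 × 2 = 322,560,000 bytes.
Total = 1,018,840,200 bytes = 971.6 MiB.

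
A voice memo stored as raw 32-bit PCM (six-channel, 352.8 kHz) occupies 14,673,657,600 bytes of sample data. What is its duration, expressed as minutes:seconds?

Byte rate = 352,800 × 4 × 6 = 8,467,200 bytes/s.
Duration = 14,673,657,600 / 8,467,200 = 1,733 s.
1,733 s = 28:53.

28:53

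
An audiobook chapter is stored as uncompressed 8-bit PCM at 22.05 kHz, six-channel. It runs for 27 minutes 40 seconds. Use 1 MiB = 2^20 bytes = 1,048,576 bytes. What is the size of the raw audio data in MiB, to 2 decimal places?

209.44 MiB

Duration = 27 minutes 40 seconds = 1,660 s.
Bytes = 22,050 samples/s × 1,660 s × 1 bytes/sample × 6 ch = 219,618,000 bytes.
219,618,000 / 1,048,576 = 209.44 MiB.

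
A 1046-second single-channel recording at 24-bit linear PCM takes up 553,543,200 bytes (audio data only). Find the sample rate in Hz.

Bytes = sample_rate × seconds × bytes_per_sample × channels.
sample_rate = 553,543,200 / (1,046 × 3 × 1) = 553,543,200 / 3,138 = 176,400 Hz.

176,400 Hz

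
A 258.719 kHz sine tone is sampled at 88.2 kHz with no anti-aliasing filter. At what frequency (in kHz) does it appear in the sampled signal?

5.881 kHz

Nyquist = 88,200/2 = 44,100 Hz; 258,719 Hz exceeds it.
Alias = |258,719 − 3×88,200| = |258,719 − 264,600| = 5,881 Hz = 5.881 kHz.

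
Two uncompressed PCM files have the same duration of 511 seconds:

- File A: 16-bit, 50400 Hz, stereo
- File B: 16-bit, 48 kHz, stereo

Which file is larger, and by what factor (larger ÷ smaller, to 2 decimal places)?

File A: 50,400 × 2 × 2 = 201,600 bytes/s.
File B: 48,000 × 2 × 2 = 192,000 bytes/s.
File A is larger; ratio = 103,017,600 / 98,112,000 = 1.05.

File A, by a factor of 1.05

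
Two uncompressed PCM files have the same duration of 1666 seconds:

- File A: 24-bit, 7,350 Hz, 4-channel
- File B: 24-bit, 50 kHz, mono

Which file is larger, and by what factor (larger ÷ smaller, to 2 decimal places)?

File A: 7,350 × 3 × 4 = 88,200 bytes/s.
File B: 50,000 × 3 × 1 = 150,000 bytes/s.
File B is larger; ratio = 249,900,000 / 146,941,200 = 1.70.

File B, by a factor of 1.70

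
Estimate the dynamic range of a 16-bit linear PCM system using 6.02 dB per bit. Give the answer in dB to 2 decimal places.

16 × 6.02 = 96.32 dB.

96.32 dB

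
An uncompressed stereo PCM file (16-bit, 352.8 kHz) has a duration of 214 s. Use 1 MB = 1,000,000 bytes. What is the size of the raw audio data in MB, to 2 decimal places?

302.00 MB

Bytes = 352,800 samples/s × 214 s × 2 bytes/sample × 2 ch = 301,996,800 bytes.
301,996,800 / 1,000,000 = 302.00 MB.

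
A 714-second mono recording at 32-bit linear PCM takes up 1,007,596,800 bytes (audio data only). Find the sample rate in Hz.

352,800 Hz

Bytes = sample_rate × seconds × bytes_per_sample × channels.
sample_rate = 1,007,596,800 / (714 × 4 × 1) = 1,007,596,800 / 2,856 = 352,800 Hz.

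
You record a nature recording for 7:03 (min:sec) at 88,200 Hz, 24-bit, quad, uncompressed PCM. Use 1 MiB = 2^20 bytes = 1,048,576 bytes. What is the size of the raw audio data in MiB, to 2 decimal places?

426.96 MiB

Duration = 7:03 (min:sec) = 423 s.
Bytes = 88,200 samples/s × 423 s × 3 bytes/sample × 4 ch = 447,703,200 bytes.
447,703,200 / 1,048,576 = 426.96 MiB.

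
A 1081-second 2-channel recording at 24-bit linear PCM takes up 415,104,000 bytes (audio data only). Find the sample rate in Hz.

64,000 Hz

Bytes = sample_rate × seconds × bytes_per_sample × channels.
sample_rate = 415,104,000 / (1,081 × 3 × 2) = 415,104,000 / 6,486 = 64,000 Hz.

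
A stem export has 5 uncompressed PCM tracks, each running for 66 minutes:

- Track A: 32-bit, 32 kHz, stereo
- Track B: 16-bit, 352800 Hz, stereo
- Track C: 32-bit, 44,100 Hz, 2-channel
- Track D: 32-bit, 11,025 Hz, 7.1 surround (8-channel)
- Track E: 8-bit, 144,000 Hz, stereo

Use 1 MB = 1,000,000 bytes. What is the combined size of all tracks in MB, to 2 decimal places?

66 minutes = 3,960 s.
Track A: 32,000 × 3,960 × 4 × 2 = 1,013,760,000 bytes.
Track B: 352,800 × 3,960 × 2 × 2 = 5,588,352,000 bytes.
Track C: 44,100 × 3,960 × 4 × 2 = 1,397,088,000 bytes.
Track D: 11,025 × 3,960 × 4 × 8 = 1,397,088,000 bytes.
Track E: 144,000 × 3,960 × 1 × 2 = 1,140,480,000 bytes.
Total = 10,536,768,000 bytes = 10536.77 MB.

10536.77 MB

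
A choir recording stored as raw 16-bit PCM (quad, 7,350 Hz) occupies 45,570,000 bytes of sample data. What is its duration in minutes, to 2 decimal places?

12.92 minutes

Byte rate = 7,350 × 2 × 4 = 58,800 bytes/s.
Duration = 45,570,000 / 58,800 = 775 s.
775 s / 60 = 12.92 minutes.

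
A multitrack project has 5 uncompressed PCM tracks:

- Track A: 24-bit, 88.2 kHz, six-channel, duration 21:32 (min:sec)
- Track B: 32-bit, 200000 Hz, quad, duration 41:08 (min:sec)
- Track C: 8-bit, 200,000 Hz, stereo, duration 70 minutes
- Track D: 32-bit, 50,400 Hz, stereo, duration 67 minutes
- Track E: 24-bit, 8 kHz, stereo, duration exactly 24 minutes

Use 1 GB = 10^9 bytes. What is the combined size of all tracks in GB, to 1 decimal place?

Track A: 21:32 (min:sec) = 1,292 s; 88,200 × 1,292 × 3 × 6 = 2,051,179,200 bytes.
Track B: 41:08 (min:sec) = 2,468 s; 200,000 × 2,468 × 4 × 4 = 7,897,600,000 bytes.
Track C: 70 minutes = 4,200 s; 200,000 × 4,200 × 1 × 2 = 1,680,000,000 bytes.
Track D: 67 minutes = 4,020 s; 50,400 × 4,020 × 4 × 2 = 1,620,864,000 bytes.
Track E: exactly 24 minutes = 1,440 s; 8,000 × 1,440 × 3 × 2 = 69,120,000 bytes.
Total = 13,318,763,200 bytes = 13.3 GB.

13.3 GB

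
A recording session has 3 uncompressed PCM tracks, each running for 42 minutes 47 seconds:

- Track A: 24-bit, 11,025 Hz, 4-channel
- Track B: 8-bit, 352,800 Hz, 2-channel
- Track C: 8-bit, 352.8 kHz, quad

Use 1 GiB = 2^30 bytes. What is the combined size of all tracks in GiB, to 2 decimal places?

5.38 GiB

42 minutes 47 seconds = 2,567 s.
Track A: 11,025 × 2,567 × 3 × 4 = 339,614,100 bytes.
Track B: 352,800 × 2,567 × 1 × 2 = 1,811,275,200 bytes.
Track C: 352,800 × 2,567 × 1 × 4 = 3,622,550,400 bytes.
Total = 5,773,439,700 bytes = 5.38 GiB.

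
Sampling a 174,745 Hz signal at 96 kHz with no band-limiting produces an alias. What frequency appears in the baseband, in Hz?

17,255 Hz

Nyquist = 96,000/2 = 48,000 Hz; 174,745 Hz exceeds it.
Alias = |174,745 − 2×96,000| = |174,745 − 192,000| = 17,255 Hz.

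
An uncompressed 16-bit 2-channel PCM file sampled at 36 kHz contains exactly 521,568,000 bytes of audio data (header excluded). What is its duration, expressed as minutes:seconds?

60:22

Byte rate = 36,000 × 2 × 2 = 144,000 bytes/s.
Duration = 521,568,000 / 144,000 = 3,622 s.
3,622 s = 60:22.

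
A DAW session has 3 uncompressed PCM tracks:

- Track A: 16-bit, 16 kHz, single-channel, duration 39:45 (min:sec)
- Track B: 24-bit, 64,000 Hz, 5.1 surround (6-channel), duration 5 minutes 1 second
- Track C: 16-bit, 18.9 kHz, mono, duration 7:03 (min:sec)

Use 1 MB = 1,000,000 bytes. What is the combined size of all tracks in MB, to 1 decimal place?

439.1 MB

Track A: 39:45 (min:sec) = 2,385 s; 16,000 × 2,385 × 2 × 1 = 76,320,000 bytes.
Track B: 5 minutes 1 second = 301 s; 64,000 × 301 × 3 × 6 = 346,752,000 bytes.
Track C: 7:03 (min:sec) = 423 s; 18,900 × 423 × 2 × 1 = 15,989,400 bytes.
Total = 439,061,400 bytes = 439.1 MB.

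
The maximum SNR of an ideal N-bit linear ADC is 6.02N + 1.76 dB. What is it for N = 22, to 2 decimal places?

134.20 dB

6.02 × 22 + 1.76 = 134.20 dB.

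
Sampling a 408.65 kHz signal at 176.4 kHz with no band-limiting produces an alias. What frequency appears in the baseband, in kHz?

Nyquist = 176,400/2 = 88,200 Hz; 408,650 Hz exceeds it.
Alias = |408,650 − 2×176,400| = |408,650 − 352,800| = 55,850 Hz = 55.85 kHz.

55.85 kHz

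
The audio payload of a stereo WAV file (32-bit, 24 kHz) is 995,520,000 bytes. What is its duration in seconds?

5,185 seconds

Byte rate = 24,000 × 4 × 2 = 192,000 bytes/s.
Duration = 995,520,000 / 192,000 = 5,185 s.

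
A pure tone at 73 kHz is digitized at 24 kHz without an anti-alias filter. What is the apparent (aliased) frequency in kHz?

Nyquist = 24,000/2 = 12,000 Hz; 73,000 Hz exceeds it.
Alias = |73,000 − 3×24,000| = |73,000 − 72,000| = 1,000 Hz = 1 kHz.

1 kHz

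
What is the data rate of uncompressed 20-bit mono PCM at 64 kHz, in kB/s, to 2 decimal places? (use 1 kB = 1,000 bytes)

Bit rate = 64,000 × 20 × 1 = 1,280,000 bits/s.
1,280,000 / 8 = 160,000 B/s = 160.00 kB/s.

160.00 kB/s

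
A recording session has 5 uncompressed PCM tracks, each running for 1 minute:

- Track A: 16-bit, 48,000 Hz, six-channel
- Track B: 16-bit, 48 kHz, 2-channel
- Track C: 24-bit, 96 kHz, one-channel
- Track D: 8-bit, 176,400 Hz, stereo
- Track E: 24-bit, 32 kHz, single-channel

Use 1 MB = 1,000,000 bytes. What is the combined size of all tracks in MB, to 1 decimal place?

90.3 MB

1 minute = 60 s.
Track A: 48,000 × 60 × 2 × 6 = 34,560,000 bytes.
Track B: 48,000 × 60 × 2 × 2 = 11,520,000 bytes.
Track C: 96,000 × 60 × 3 × 1 = 17,280,000 bytes.
Track D: 176,400 × 60 × 1 × 2 = 21,168,000 bytes.
Track E: 32,000 × 60 × 3 × 1 = 5,760,000 bytes.
Total = 90,288,000 bytes = 90.3 MB.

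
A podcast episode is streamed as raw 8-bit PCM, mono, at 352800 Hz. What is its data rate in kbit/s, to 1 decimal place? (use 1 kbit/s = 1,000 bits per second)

Bit rate = 352,800 × 8 × 1 = 2,822,400 bits/s.
= 2822.4 kbit/s.

2822.4 kbit/s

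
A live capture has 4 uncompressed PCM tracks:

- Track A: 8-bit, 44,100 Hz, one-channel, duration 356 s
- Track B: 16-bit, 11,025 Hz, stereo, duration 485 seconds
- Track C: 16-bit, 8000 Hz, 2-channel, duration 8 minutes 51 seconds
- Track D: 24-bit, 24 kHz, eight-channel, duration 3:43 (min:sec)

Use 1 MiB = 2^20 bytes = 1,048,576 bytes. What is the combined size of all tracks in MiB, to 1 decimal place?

Track A: 44,100 × 356 × 1 × 1 = 15,699,600 bytes.
Track B: 11,025 × 485 × 2 × 2 = 21,388,500 bytes.
Track C: 8 minutes 51 seconds = 531 s; 8,000 × 531 × 2 × 2 = 16,992,000 bytes.
Track D: 3:43 (min:sec) = 223 s; 24,000 × 223 × 3 × 8 = 128,448,000 bytes.
Total = 182,528,100 bytes = 174.1 MiB.

174.1 MiB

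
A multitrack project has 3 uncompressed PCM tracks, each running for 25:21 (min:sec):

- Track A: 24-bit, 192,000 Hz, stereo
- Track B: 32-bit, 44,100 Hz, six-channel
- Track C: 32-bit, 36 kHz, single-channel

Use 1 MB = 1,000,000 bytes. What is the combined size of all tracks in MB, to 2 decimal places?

25:21 (min:sec) = 1,521 s.
Track A: 192,000 × 1,521 × 3 × 2 = 1,752,192,000 bytes.
Track B: 44,100 × 1,521 × 4 × 6 = 1,609,826,400 bytes.
Track C: 36,000 × 1,521 × 4 × 1 = 219,024,000 bytes.
Total = 3,581,042,400 bytes = 3581.04 MB.

3581.04 MB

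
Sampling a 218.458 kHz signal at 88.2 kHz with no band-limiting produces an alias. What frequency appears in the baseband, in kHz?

Nyquist = 88,200/2 = 44,100 Hz; 218,458 Hz exceeds it.
Alias = |218,458 − 2×88,200| = |218,458 − 176,400| = 42,058 Hz = 42.058 kHz.

42.058 kHz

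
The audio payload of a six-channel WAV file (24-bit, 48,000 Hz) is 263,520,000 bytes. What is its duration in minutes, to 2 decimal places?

5.08 minutes

Byte rate = 48,000 × 3 × 6 = 864,000 bytes/s.
Duration = 263,520,000 / 864,000 = 305 s.
305 s / 60 = 5.08 minutes.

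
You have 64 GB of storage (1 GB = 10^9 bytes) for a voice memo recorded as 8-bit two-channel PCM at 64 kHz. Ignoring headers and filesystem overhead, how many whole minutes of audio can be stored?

Uncompressed byte rate = 64,000 × 1 × 2 = 128,000 bytes/s.
Capacity = 64 × 1,000,000,000 = 64,000,000,000 bytes.
64,000,000,000 / 128,000 ≈ 500000 s → 8,333 minutes.

8,333 minutes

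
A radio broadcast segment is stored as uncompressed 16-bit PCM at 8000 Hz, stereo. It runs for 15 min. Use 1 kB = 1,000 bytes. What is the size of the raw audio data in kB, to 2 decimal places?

28800.00 kB

Duration = 15 min = 900 s.
Bytes = 8,000 samples/s × 900 s × 2 bytes/sample × 2 ch = 28,800,000 bytes.
28,800,000 / 1,000 = 28800.00 kB.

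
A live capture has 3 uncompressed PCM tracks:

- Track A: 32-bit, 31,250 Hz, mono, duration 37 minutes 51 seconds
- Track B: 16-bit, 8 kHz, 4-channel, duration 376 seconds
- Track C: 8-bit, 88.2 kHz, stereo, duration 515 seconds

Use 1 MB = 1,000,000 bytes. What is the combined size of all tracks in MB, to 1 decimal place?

398.8 MB

Track A: 37 minutes 51 seconds = 2,271 s; 31,250 × 2,271 × 4 × 1 = 283,875,000 bytes.
Track B: 8,000 × 376 × 2 × 4 = 24,064,000 bytes.
Track C: 88,200 × 515 × 1 × 2 = 90,846,000 bytes.
Total = 398,785,000 bytes = 398.8 MB.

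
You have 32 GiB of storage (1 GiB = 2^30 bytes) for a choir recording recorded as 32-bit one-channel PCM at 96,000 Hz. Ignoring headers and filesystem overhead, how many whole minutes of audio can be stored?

1,491 minutes

Uncompressed byte rate = 96,000 × 4 × 1 = 384,000 bytes/s.
Capacity = 32 × 1,073,741,824 = 34,359,738,368 bytes.
34,359,738,368 / 384,000 ≈ 89478.49 s → 1,491 minutes.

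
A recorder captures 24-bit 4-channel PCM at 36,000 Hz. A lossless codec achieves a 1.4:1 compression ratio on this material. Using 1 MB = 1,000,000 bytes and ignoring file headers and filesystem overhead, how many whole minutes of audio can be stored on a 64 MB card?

3 minutes

Uncompressed byte rate = 36,000 × 3 × 4 = 432,000 bytes/s.
After 1.4:1 compression, effective rate ≈ 308571.43 bytes/s.
Capacity = 64 × 1,000,000 = 64,000,000 bytes.
64,000,000 / effective rate ≈ 207.41 s → 3 minutes.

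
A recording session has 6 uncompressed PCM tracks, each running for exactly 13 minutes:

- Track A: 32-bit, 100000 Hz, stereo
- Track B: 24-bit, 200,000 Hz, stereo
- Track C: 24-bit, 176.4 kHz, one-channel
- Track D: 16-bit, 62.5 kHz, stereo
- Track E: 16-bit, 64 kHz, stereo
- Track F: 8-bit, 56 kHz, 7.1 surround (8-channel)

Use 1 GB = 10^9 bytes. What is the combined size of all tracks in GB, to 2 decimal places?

2.72 GB

exactly 13 minutes = 780 s.
Track A: 100,000 × 780 × 4 × 2 = 624,000,000 bytes.
Track B: 200,000 × 780 × 3 × 2 = 936,000,000 bytes.
Track C: 176,400 × 780 × 3 × 1 = 412,776,000 bytes.
Track D: 62,500 × 780 × 2 × 2 = 195,000,000 bytes.
Track E: 64,000 × 780 × 2 × 2 = 199,680,000 bytes.
Track F: 56,000 × 780 × 1 × 8 = 349,440,000 bytes.
Total = 2,716,896,000 bytes = 2.72 GB.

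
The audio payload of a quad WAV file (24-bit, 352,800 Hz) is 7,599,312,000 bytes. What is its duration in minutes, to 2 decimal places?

Byte rate = 352,800 × 3 × 4 = 4,233,600 bytes/s.
Duration = 7,599,312,000 / 4,233,600 = 1,795 s.
1,795 s / 60 = 29.92 minutes.

29.92 minutes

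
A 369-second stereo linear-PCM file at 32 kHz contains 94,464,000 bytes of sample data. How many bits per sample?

32 bits

Bytes per sample = 94,464,000 / (32,000 × 369 × 2) = 94,464,000 / 23,616,000 = 4.
Bit depth = 4 × 8 = 32 bits.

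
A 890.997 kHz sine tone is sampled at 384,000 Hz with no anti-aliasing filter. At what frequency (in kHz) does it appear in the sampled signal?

Nyquist = 384,000/2 = 192,000 Hz; 890,997 Hz exceeds it.
Alias = |890,997 − 2×384,000| = |890,997 − 768,000| = 122,997 Hz = 122.997 kHz.

122.997 kHz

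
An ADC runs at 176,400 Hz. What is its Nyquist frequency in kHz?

88.2 kHz

Nyquist frequency = sample rate / 2 = 176,400 / 2 = 88.2 kHz.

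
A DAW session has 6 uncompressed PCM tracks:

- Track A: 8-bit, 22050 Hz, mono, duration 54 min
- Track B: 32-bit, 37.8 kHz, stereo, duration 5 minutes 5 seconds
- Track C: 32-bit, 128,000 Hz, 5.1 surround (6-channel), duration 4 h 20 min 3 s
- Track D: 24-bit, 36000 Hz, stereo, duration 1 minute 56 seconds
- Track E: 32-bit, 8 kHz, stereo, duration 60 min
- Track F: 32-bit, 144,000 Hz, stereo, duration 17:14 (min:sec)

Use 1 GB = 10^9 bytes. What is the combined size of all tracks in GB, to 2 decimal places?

Track A: 54 min = 3,240 s; 22,050 × 3,240 × 1 × 1 = 71,442,000 bytes.
Track B: 5 minutes 5 seconds = 305 s; 37,800 × 305 × 4 × 2 = 92,232,000 bytes.
Track C: 4 h 20 min 3 s = 15,603 s; 128,000 × 15,603 × 4 × 6 = 47,932,416,000 bytes.
Track D: 1 minute 56 seconds = 116 s; 36,000 × 116 × 3 × 2 = 25,056,000 bytes.
Track E: 60 min = 3,600 s; 8,000 × 3,600 × 4 × 2 = 230,400,000 bytes.
Track F: 17:14 (min:sec) = 1,034 s; 144,000 × 1,034 × 4 × 2 = 1,191,168,000 bytes.
Total = 49,542,714,000 bytes = 49.54 GB.

49.54 GB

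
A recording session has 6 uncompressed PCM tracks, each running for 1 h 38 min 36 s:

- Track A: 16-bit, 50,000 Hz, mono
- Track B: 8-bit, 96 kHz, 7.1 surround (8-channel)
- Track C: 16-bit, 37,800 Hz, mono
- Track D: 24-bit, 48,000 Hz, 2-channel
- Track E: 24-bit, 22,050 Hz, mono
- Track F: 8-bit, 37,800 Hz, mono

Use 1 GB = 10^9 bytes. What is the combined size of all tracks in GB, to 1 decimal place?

7.9 GB

1 h 38 min 36 s = 5,916 s.
Track A: 50,000 × 5,916 × 2 × 1 = 591,600,000 bytes.
Track B: 96,000 × 5,916 × 1 × 8 = 4,543,488,000 bytes.
Track C: 37,800 × 5,916 × 2 × 1 = 447,249,600 bytes.
Track D: 48,000 × 5,916 × 3 × 2 = 1,703,808,000 bytes.
Track E: 22,050 × 5,916 × 3 × 1 = 391,343,400 bytes.
Track F: 37,800 × 5,916 × 1 × 1 = 223,624,800 bytes.
Total = 7,901,113,800 bytes = 7.9 GB.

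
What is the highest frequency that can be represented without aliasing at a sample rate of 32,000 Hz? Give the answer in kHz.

Nyquist frequency = sample rate / 2 = 32,000 / 2 = 16 kHz.

16 kHz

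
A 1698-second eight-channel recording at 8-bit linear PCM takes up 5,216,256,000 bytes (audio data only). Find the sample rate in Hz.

Bytes = sample_rate × seconds × bytes_per_sample × channels.
sample_rate = 5,216,256,000 / (1,698 × 1 × 8) = 5,216,256,000 / 13,584 = 384,000 Hz.

384,000 Hz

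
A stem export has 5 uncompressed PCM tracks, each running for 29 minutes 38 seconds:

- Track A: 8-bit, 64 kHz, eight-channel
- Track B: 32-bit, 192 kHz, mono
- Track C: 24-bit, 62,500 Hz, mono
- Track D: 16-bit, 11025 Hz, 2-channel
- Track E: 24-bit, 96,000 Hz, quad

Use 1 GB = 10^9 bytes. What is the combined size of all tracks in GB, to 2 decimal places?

4.74 GB

29 minutes 38 seconds = 1,778 s.
Track A: 64,000 × 1,778 × 1 × 8 = 910,336,000 bytes.
Track B: 192,000 × 1,778 × 4 × 1 = 1,365,504,000 bytes.
Track C: 62,500 × 1,778 × 3 × 1 = 333,375,000 bytes.
Track D: 11,025 × 1,778 × 2 × 2 = 78,409,800 bytes.
Track E: 96,000 × 1,778 × 3 × 4 = 2,048,256,000 bytes.
Total = 4,735,880,800 bytes = 4.74 GB.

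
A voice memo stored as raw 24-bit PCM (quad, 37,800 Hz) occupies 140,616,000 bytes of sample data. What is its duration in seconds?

Byte rate = 37,800 × 3 × 4 = 453,600 bytes/s.
Duration = 140,616,000 / 453,600 = 310 s.

310 seconds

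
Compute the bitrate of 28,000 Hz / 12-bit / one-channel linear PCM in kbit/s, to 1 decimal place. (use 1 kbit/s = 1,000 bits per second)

Bit rate = 28,000 × 12 × 1 = 336,000 bits/s.
= 336.0 kbit/s.

336.0 kbit/s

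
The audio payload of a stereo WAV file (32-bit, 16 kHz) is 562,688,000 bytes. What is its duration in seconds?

4,396 seconds

Byte rate = 16,000 × 4 × 2 = 128,000 bytes/s.
Duration = 562,688,000 / 128,000 = 4,396 s.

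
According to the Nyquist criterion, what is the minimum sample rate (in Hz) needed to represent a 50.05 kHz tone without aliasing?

100,100 Hz

Minimum sample rate = 2 × 50,050 Hz = 100,100 Hz.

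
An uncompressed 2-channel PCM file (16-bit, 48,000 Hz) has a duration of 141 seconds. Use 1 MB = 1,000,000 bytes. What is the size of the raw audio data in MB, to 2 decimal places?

27.07 MB

Bytes = 48,000 samples/s × 141 s × 2 bytes/sample × 2 ch = 27,072,000 bytes.
27,072,000 / 1,000,000 = 27.07 MB.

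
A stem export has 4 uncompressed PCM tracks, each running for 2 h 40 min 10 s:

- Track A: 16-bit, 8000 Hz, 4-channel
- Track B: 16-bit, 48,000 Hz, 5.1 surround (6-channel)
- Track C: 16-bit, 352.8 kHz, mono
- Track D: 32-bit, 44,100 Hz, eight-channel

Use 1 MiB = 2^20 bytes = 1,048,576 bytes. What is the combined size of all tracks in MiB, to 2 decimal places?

2 h 40 min 10 s = 9,610 s.
Track A: 8,000 × 9,610 × 2 × 4 = 615,040,000 bytes.
Track B: 48,000 × 9,610 × 2 × 6 = 5,535,360,000 bytes.
Track C: 352,800 × 9,610 × 2 × 1 = 6,780,816,000 bytes.
Track D: 44,100 × 9,610 × 4 × 8 = 13,561,632,000 bytes.
Total = 26,492,848,000 bytes = 25265.55 MiB.

25265.55 MiB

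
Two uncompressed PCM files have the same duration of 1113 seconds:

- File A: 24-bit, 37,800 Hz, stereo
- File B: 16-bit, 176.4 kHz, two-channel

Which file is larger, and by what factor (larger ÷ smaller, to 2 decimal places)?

File A: 37,800 × 3 × 2 = 226,800 bytes/s.
File B: 176,400 × 2 × 2 = 705,600 bytes/s.
File B is larger; ratio = 785,332,800 / 252,428,400 = 3.11.

File B, by a factor of 3.11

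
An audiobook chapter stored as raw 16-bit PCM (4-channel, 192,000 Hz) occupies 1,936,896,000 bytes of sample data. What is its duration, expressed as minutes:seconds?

Byte rate = 192,000 × 2 × 4 = 1,536,000 bytes/s.
Duration = 1,936,896,000 / 1,536,000 = 1,261 s.
1,261 s = 21:01.

21:01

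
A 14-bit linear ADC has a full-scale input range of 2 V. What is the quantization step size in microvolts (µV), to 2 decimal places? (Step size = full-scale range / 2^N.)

2 V / 2^14 = 2 / 16,384 V = 122.07 µV.

122.07 µV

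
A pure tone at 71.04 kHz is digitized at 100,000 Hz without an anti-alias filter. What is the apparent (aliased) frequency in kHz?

28.96 kHz

Nyquist = 100,000/2 = 50,000 Hz; 71,040 Hz exceeds it.
Alias = |71,040 − 1×100,000| = |71,040 − 100,000| = 28,960 Hz = 28.96 kHz.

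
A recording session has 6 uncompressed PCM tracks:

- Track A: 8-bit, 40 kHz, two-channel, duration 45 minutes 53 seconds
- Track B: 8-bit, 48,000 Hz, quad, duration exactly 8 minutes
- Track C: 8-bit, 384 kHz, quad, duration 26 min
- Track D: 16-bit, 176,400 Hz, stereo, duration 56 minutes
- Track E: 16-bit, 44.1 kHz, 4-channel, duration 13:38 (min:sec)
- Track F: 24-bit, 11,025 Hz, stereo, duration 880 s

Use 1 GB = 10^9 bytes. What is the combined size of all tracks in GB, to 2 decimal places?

5.43 GB

Track A: 45 minutes 53 seconds = 2,753 s; 40,000 × 2,753 × 1 × 2 = 220,240,000 bytes.
Track B: exactly 8 minutes = 480 s; 48,000 × 480 × 1 × 4 = 92,160,000 bytes.
Track C: 26 min = 1,560 s; 384,000 × 1,560 × 1 × 4 = 2,396,160,000 bytes.
Track D: 56 minutes = 3,360 s; 176,400 × 3,360 × 2 × 2 = 2,370,816,000 bytes.
Track E: 13:38 (min:sec) = 818 s; 44,100 × 818 × 2 × 4 = 288,590,400 bytes.
Track F: 11,025 × 880 × 3 × 2 = 58,212,000 bytes.
Total = 5,426,178,400 bytes = 5.43 GB.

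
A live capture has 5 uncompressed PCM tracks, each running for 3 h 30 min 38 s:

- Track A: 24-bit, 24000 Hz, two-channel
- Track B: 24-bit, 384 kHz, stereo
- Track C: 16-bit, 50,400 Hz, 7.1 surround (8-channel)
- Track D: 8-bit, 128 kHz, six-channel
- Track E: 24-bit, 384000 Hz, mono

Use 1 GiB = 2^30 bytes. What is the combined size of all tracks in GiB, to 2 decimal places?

60.90 GiB

3 h 30 min 38 s = 12,638 s.
Track A: 24,000 × 12,638 × 3 × 2 = 1,819,872,000 bytes.
Track B: 384,000 × 12,638 × 3 × 2 = 29,117,952,000 bytes.
Track C: 50,400 × 12,638 × 2 × 8 = 10,191,283,200 bytes.
Track D: 128,000 × 12,638 × 1 × 6 = 9,705,984,000 bytes.
Track E: 384,000 × 12,638 × 3 × 1 = 14,558,976,000 bytes.
Total = 65,394,067,200 bytes = 60.90 GiB.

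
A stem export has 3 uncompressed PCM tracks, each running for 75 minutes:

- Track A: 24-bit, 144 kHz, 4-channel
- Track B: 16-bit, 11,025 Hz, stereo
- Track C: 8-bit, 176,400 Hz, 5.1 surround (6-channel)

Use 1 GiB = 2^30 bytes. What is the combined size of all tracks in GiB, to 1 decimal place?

75 minutes = 4,500 s.
Track A: 144,000 × 4,500 × 3 × 4 = 7,776,000,000 bytes.
Track B: 11,025 × 4,500 × 2 × 2 = 198,450,000 bytes.
Track C: 176,400 × 4,500 × 1 × 6 = 4,762,800,000 bytes.
Total = 12,737,250,000 bytes = 11.9 GiB.

11.9 GiB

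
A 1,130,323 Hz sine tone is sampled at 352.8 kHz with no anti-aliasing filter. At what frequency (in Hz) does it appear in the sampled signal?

Nyquist = 352,800/2 = 176,400 Hz; 1,130,323 Hz exceeds it.
Alias = |1,130,323 − 3×352,800| = |1,130,323 − 1,058,400| = 71,923 Hz.

71,923 Hz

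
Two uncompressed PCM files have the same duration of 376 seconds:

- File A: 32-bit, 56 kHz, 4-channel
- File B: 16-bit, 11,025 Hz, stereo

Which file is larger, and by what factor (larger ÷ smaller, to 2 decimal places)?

File A: 56,000 × 4 × 4 = 896,000 bytes/s.
File B: 11,025 × 2 × 2 = 44,100 bytes/s.
File A is larger; ratio = 336,896,000 / 16,581,600 = 20.32.

File A, by a factor of 20.32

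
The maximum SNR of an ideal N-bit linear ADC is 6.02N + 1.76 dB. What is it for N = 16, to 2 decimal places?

6.02 × 16 + 1.76 = 98.08 dB.

98.08 dB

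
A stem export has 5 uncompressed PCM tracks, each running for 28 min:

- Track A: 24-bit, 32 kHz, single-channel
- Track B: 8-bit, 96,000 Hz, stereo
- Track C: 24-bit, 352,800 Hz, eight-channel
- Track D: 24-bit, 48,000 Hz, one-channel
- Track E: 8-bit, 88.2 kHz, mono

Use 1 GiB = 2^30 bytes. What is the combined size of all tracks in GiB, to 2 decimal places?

14.06 GiB

28 min = 1,680 s.
Track A: 32,000 × 1,680 × 3 × 1 = 161,280,000 bytes.
Track B: 96,000 × 1,680 × 1 × 2 = 322,560,000 bytes.
Track C: 352,800 × 1,680 × 3 × 8 = 14,224,896,000 bytes.
Track D: 48,000 × 1,680 × 3 × 1 = 241,920,000 bytes.
Track E: 88,200 × 1,680 × 1 × 1 = 148,176,000 bytes.
Total = 15,098,832,000 bytes = 14.06 GiB.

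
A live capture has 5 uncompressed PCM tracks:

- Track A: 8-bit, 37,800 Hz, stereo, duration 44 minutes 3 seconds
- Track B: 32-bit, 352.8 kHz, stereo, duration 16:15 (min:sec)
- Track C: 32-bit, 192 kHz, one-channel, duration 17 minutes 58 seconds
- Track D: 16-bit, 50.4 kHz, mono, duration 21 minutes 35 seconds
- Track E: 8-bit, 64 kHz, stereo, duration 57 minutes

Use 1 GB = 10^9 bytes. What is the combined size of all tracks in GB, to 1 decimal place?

Track A: 44 minutes 3 seconds = 2,643 s; 37,800 × 2,643 × 1 × 2 = 199,810,800 bytes.
Track B: 16:15 (min:sec) = 975 s; 352,800 × 975 × 4 × 2 = 2,751,840,000 bytes.
Track C: 17 minutes 58 seconds = 1,078 s; 192,000 × 1,078 × 4 × 1 = 827,904,000 bytes.
Track D: 21 minutes 35 seconds = 1,295 s; 50,400 × 1,295 × 2 × 1 = 130,536,000 bytes.
Track E: 57 minutes = 3,420 s; 64,000 × 3,420 × 1 × 2 = 437,760,000 bytes.
Total = 4,347,850,800 bytes = 4.3 GB.

4.3 GB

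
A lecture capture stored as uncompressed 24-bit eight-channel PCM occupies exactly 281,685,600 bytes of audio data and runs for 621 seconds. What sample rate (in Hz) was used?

Bytes = sample_rate × seconds × bytes_per_sample × channels.
sample_rate = 281,685,600 / (621 × 3 × 8) = 281,685,600 / 14,904 = 18,900 Hz.

18,900 Hz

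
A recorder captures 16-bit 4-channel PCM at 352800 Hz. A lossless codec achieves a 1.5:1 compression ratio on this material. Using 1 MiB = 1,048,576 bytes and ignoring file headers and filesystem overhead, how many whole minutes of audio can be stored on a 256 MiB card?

Uncompressed byte rate = 352,800 × 2 × 4 = 2,822,400 bytes/s.
After 1.5:1 compression, effective rate ≈ 1881600 bytes/s.
Capacity = 256 × 1,048,576 = 268,435,456 bytes.
268,435,456 / effective rate ≈ 142.66 s → 2 minutes.

2 minutes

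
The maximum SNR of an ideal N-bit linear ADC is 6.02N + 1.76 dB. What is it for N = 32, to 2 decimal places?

6.02 × 32 + 1.76 = 194.40 dB.

194.40 dB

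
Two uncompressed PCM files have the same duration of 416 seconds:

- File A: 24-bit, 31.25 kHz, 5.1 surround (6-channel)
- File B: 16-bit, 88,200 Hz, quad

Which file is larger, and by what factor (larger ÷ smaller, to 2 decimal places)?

File B, by a factor of 1.25

File A: 31,250 × 3 × 6 = 562,500 bytes/s.
File B: 88,200 × 2 × 4 = 705,600 bytes/s.
File B is larger; ratio = 293,529,600 / 234,000,000 = 1.25.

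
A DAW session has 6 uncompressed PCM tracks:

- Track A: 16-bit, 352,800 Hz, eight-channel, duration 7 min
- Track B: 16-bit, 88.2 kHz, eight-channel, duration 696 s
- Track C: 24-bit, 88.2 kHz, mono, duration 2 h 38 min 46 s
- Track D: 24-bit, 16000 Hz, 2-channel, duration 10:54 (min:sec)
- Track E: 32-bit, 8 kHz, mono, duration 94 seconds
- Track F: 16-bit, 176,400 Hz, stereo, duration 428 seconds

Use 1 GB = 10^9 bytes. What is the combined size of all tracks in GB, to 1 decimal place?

Track A: 7 min = 420 s; 352,800 × 420 × 2 × 8 = 2,370,816,000 bytes.
Track B: 88,200 × 696 × 2 × 8 = 982,195,200 bytes.
Track C: 2 h 38 min 46 s = 9,526 s; 88,200 × 9,526 × 3 × 1 = 2,520,579,600 bytes.
Track D: 10:54 (min:sec) = 654 s; 16,000 × 654 × 3 × 2 = 62,784,000 bytes.
Track E: 8,000 × 94 × 4 × 1 = 3,008,000 bytes.
Track F: 176,400 × 428 × 2 × 2 = 301,996,800 bytes.
Total = 6,241,379,600 bytes = 6.2 GB.

6.2 GB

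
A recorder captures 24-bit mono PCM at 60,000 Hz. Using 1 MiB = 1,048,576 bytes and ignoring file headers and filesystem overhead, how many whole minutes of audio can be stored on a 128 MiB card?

12 minutes

Uncompressed byte rate = 60,000 × 3 × 1 = 180,000 bytes/s.
Capacity = 128 × 1,048,576 = 134,217,728 bytes.
134,217,728 / 180,000 ≈ 745.65 s → 12 minutes.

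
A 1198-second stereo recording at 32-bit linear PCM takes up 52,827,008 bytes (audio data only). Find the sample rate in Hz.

Bytes = sample_rate × seconds × bytes_per_sample × channels.
sample_rate = 52,827,008 / (1,198 × 4 × 2) = 52,827,008 / 9,584 = 5,512 Hz.

5,512 Hz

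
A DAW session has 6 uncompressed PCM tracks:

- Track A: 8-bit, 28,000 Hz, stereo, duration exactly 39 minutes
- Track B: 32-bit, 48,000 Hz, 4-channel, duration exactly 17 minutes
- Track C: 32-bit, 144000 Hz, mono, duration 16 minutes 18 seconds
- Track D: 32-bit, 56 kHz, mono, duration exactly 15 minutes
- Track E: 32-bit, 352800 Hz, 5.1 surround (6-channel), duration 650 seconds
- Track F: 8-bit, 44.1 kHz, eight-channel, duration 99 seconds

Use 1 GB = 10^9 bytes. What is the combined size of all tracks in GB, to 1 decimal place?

7.2 GB

Track A: exactly 39 minutes = 2,340 s; 28,000 × 2,340 × 1 × 2 = 131,040,000 bytes.
Track B: exactly 17 minutes = 1,020 s; 48,000 × 1,020 × 4 × 4 = 783,360,000 bytes.
Track C: 16 minutes 18 seconds = 978 s; 144,000 × 978 × 4 × 1 = 563,328,000 bytes.
Track D: exactly 15 minutes = 900 s; 56,000 × 900 × 4 × 1 = 201,600,000 bytes.
Track E: 352,800 × 650 × 4 × 6 = 5,503,680,000 bytes.
Track F: 44,100 × 99 × 1 × 8 = 34,927,200 bytes.
Total = 7,217,935,200 bytes = 7.2 GB.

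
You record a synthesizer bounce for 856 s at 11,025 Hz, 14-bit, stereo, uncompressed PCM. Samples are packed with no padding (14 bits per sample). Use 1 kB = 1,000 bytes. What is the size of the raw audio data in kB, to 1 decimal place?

Bits = 11,025 × 856 × 14 × 2 = 264,247,200 bits = 33,030,900 bytes.
33,030,900 / 1,000 = 33030.9 kB.

33030.9 kB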